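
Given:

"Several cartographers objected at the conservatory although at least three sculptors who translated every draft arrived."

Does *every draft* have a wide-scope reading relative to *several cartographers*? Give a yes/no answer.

No

*every draft* occurs within the relative clause *who translated every draft*, which is itself inside the adjunct *although at least three sculptors who translated every draft arrived*.
Nested islands: the RC island is itself inside an adjunct island, so wide scope is doubly excluded.
So *every draft* cannot raise high enough to outscope *several cartographers*; only the surface ordering *several cartographers* > *every draft* is available.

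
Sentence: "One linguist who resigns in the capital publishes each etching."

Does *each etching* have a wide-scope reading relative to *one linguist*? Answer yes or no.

*each etching* sits in the matrix clause, not in the relative clause on *one linguist*.
Nothing blocks QR of the lower DP to a position above the higher one, so inverse scope is available.
So *each etching* > *one linguist* is among the available readings.

Yes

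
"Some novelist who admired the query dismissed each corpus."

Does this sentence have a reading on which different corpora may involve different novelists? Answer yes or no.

The described interpretation is the *each corpus* > *some novelist* scoping.
The relative clause *who admired the query* modifies *some novelist*, but *each corpus* is not inside that relative clause — it is an argument of the matrix verb.
No island intervenes, so both surface and inverse scope are derivable.
Both orderings are possible: *some novelist* > *each corpus* and *each corpus* > *some novelist*.

Yes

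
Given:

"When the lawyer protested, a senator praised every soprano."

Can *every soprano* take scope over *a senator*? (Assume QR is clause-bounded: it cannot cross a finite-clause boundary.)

Yes

The adjunct island is irrelevant here — *every soprano* and *a senator* are both in the matrix clause.
QR within a single clause is free, so the lower quantifier may take scope over the higher one.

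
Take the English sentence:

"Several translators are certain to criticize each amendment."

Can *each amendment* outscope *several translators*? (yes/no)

Yes

Raising constructions are monoclausal for scope purposes; *each amendment* is not separated from *several translators* by any island.
Clause-internal QR can adjoin the lower DP above the subject, yielding the inverse reading.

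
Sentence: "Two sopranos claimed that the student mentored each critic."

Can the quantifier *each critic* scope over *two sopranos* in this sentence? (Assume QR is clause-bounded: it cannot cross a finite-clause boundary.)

No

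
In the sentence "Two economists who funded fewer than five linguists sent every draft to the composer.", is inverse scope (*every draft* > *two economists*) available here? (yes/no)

Yes

*every draft* sits in the matrix clause, not in the relative clause on *two economists*.
With no island boundary between them, the object can take inverse scope over the subject via ordinary QR within the clause.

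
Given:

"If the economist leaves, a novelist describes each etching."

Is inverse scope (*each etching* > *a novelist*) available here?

The adjunct island is irrelevant here — *each etching* and *a novelist* are both in the matrix clause.
Since no island is crossed, the inverse ordering is licensed alongside surface scope.

Yes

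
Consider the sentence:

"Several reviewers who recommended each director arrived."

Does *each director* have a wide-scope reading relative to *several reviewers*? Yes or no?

No

*each director* occurs within the relative clause *who recommended each director*.
QR out of a relative clause is ruled out by the relative-clause island constraint.
*each director* > *several reviewers* would require crossing that boundary, which is illicit.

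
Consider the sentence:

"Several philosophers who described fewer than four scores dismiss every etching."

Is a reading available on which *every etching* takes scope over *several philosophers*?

The RC *who described fewer than four scores* is an island, but *every etching* is not inside it — it is the matrix object, a clausemate of *several philosophers*.
Since no island is crossed, the inverse ordering is licensed alongside surface scope.
The sentence is scopally ambiguous between *several philosophers* > *every etching* and *every etching* > *several philosophers*.

Yes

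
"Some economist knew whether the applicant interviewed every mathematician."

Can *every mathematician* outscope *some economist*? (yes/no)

No

*every mathematician* sits inside the embedded question *whether the applicant interviewed every mathematician*.
An indirect question is a wh-island; the filled [Spec,CP] blocks QR across the CP edge.
There is no licit LF on which *every mathematician* c-commands *some economist*.
(Only the surface reading survives: one fixed economist with respect to all the relevant mathematicians.)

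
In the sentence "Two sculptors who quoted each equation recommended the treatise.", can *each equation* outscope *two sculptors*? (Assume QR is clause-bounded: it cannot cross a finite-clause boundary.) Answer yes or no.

No

The DP *each equation* is contained in the relative clause *who quoted each equation*.
Quantifiers inside a relative clause are trapped there; the RC boundary blocks QR.
So *each equation* cannot raise to a position above *two sculptors*.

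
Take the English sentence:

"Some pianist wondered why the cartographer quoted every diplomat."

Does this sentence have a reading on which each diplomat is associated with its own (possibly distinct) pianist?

This is the *every diplomat* > *some pianist* reading.
Structurally, *every diplomat* is inside the embedded question *why the cartographer quoted every diplomat*.
Embedded wh-clauses are opaque for QR, so the quantifier stays inside the question.
So *every diplomat* cannot raise to a position above *some pianist*.

No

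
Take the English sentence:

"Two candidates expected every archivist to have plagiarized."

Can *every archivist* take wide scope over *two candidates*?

Yes

ECM infinitives lack a CP barrier, so *every archivist* can QR over the matrix subject *two candidates*.
QR within a single clause is free, so the lower quantifier may take scope over the higher one.
Both orderings are possible: *two candidates* > *every archivist* and *every archivist* > *two candidates*.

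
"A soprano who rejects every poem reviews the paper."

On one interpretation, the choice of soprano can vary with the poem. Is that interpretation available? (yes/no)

No

This is the *every poem* > *a soprano* reading.
*every poem* occurs within the relative clause *who rejects every poem*.
Quantifiers inside a relative clause are trapped there; the RC boundary blocks QR.
So the wide-scope reading for *every poem* is blocked.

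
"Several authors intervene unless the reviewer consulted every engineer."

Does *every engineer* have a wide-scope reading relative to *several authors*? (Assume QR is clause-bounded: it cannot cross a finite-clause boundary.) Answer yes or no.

No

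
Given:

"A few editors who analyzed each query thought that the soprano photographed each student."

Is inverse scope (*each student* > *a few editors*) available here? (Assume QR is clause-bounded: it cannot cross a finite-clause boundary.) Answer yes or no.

No

*each student* sits inside the finite complement clause *that the soprano photographed each student*.
With QR restricted to its own tensed clause, the embedded quantifier cannot reach a matrix scope position.
*each student* > *a few editors* would require crossing that boundary, which is illicit.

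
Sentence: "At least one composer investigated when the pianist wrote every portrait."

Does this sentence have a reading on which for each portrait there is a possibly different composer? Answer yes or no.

No

That reading corresponds to *every portrait* > *at least one composer*.
The DP *every portrait* is contained in the embedded question *when the pianist wrote every portrait*.
The wh-island constraint blocks QR out of an embedded interrogative.
Hence only narrow scope for *every portrait* (under *at least one composer*) survives.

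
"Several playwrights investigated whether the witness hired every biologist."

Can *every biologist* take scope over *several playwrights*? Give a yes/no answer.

The target quantifier *every biologist* is part of the embedded question *whether the witness hired every biologist*.
Embedded questions are wh-islands: a quantifier inside an indirect question cannot QR into the matrix clause.
*every biologist* is confined to the island and cannot take scope over *several playwrights*.

No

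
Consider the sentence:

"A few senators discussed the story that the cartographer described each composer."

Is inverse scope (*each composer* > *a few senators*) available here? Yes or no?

No

*each composer* sits inside the complex NP *the story that the cartographer described each composer*.
Since the clause is the complement of a nominal head, the CNPC blocks scope extraction.
The inverse ordering *each composer* > *a few senators* is therefore underivable.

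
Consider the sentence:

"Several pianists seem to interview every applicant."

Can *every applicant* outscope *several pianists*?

*every applicant* is the object of the infinitival complement of a raising predicate; raising infinitives are transparent for QR, so the two DPs are in effect clausemates.
With no island boundary between them, the object can take inverse scope over the subject via ordinary QR within the clause.

Yes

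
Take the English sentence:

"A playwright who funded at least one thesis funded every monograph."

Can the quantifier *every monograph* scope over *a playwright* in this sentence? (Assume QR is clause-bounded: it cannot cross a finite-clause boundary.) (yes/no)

Yes

Although the sentence contains a relative clause (*who funded at least one thesis*), *every monograph* is outside it, in the matrix VP.
With no island boundary between them, the object can take inverse scope over the subject via ordinary QR within the clause.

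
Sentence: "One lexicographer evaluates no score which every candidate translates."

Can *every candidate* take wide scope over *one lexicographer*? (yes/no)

No

*every candidate* is embedded in the relative clause *which every candidate translates* modifying *no score*.
The relative clause forms an island for QR, so the quantifier is confined to the head noun's restrictor.
Hence only narrow scope for *every candidate* (under *one lexicographer*) survives.
(Only the surface reading survives: one fixed lexicographer with respect to all the relevant candidates.)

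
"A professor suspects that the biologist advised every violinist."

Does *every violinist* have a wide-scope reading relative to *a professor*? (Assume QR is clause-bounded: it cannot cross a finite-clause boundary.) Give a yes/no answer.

*every violinist* is embedded in the finite complement clause *that the biologist advised every violinist*.
QR is clause-bounded, so the finite complement is a scope island for the embedded quantifier.
So *every violinist* cannot raise high enough to outscope *a professor*; only the surface ordering *a professor* > *every violinist* is available.
(Only the surface reading survives: one fixed professor with respect to all the relevant violinists.)

No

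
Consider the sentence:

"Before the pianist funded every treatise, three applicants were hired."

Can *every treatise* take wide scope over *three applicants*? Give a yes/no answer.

The target quantifier *every treatise* is part of the adjunct clause *before the pianist funded every treatise*.
The adjunct-island constraint bars QR out of an adverbial clause.
So the wide-scope reading for *every treatise* is blocked.

No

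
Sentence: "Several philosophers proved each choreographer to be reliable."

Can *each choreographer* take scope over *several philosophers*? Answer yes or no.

Yes

The ECM infinitive is scope-transparent — *each choreographer* is free to raise above *several philosophers*.
Nothing blocks QR of the lower DP to a position above the higher one, so inverse scope is available.
Both orderings are possible: *several philosophers* > *each choreographer* and *each choreographer* > *several philosophers*.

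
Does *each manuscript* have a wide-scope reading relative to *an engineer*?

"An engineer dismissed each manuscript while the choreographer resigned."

Yes

The adjunct island is irrelevant here — *each manuscript* and *an engineer* are both in the matrix clause.
Ordinary QR to a clause-peripheral position gives the wide-scope LF for the lower DP.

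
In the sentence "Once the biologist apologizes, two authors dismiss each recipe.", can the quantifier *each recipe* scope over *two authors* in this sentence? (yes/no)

*each recipe* is a matrix argument; the adjunct is an island but the target quantifier is outside it.
Nothing blocks QR of the lower DP to a position above the higher one, so inverse scope is available.

Yes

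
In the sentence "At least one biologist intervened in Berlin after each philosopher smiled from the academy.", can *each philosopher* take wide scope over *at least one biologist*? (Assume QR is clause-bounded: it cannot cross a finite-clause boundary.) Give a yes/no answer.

*each philosopher* is embedded in the adjunct clause *after each philosopher smiled from the academy*.
Since the clause is an adjunct (not a complement), the Adjunct Condition blocks QR across its edge.
There is no licit LF on which *each philosopher* c-commands *at least one biologist*.
(Only the surface reading survives: one fixed biologist with respect to all the relevant philosophers.)

No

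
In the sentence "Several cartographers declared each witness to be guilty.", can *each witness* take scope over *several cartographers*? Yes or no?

Yes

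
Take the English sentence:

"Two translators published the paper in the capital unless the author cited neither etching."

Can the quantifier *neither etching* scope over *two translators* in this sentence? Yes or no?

*neither etching* is embedded in the adjunct clause *unless the author cited neither etching*.
Adverbial clauses are not L-marked, so they are barriers for QR — the quantifier cannot escape the adjunct.
So the wide-scope reading for *neither etching* is blocked.

No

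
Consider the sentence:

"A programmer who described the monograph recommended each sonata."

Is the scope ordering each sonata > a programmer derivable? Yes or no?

*each sonata* is a matrix argument; only *a programmer* is modified by the relative clause *who described the monograph*, so the RC island is irrelevant to the target quantifier.
Nothing blocks QR of the lower DP to a position above the higher one, so inverse scope is available.
So *each sonata* > *a programmer* is among the available readings.

Yes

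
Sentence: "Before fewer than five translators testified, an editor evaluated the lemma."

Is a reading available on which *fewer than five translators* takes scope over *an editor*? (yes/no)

No

Structurally, *fewer than five translators* is inside the adjunct clause *before fewer than five translators testified*.
The adjunct-island constraint bars QR out of an adverbial clause.
There is no licit LF on which *fewer than five translators* c-commands *an editor*.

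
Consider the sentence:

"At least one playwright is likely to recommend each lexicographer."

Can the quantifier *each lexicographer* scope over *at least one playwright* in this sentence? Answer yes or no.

*each lexicographer* is the object of the infinitival complement of a raising predicate; raising infinitives are transparent for QR, so the two DPs are in effect clausemates.
QR within a single clause is free, so the lower quantifier may take scope over the higher one.

Yes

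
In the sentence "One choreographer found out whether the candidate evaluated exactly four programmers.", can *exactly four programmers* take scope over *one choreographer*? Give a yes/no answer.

No

The target quantifier *exactly four programmers* is part of the embedded question *whether the candidate evaluated exactly four programmers*.
The wh-island constraint blocks QR out of an embedded interrogative.
*exactly four programmers* > *one choreographer* would require crossing that boundary, which is illicit.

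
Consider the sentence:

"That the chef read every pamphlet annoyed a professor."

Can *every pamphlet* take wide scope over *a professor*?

*every pamphlet* is embedded in the sentential subject *that the chef read every pamphlet*.
Sentential subjects are islands: a quantifier inside the subject clause cannot raise over the matrix predicate.
So the wide-scope reading for *every pamphlet* is blocked.

No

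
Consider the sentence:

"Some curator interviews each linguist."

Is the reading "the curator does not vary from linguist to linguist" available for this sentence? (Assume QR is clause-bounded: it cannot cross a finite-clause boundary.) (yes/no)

Yes

That reading corresponds to *some curator* > *each linguist*.
Surface scope (*some curator* > *each linguist*) is always derivable; islands only block QR, not in-situ interpretation.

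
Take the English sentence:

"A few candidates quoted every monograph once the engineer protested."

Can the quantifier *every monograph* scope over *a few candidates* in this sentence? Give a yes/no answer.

Yes

The adjunct island is irrelevant here — *every monograph* and *a few candidates* are both in the matrix clause.
With no island boundary between them, the object can take inverse scope over the subject via ordinary QR within the clause.
So *every monograph* > *a few candidates* is among the available readings.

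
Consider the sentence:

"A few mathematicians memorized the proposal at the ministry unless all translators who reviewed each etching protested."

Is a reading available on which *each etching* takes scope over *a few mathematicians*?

The target quantifier *each etching* is part of the relative clause *who reviewed each etching*, which is itself inside the adjunct *unless all translators who reviewed each etching protested*.
Two island boundaries intervene — the relative clause and the adjunct. Either alone would block QR.
So the wide-scope reading for *each etching* is blocked.

No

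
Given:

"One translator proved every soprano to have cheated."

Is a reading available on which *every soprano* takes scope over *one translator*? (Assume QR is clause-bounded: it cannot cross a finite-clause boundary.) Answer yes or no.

*every soprano* is the subject of an ECM infinitive — the infinitival complement of an ECM verb is not a scope island, so *every soprano* can raise into the matrix clause.
No island intervenes, so both surface and inverse scope are derivable.

Yes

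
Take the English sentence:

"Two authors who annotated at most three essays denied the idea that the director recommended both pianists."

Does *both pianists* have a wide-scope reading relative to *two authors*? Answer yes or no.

*both pianists* is embedded in the complex NP *the idea that the director recommended both pianists*.
Noun-complement clauses are scope islands (the Complex NP Constraint): a quantifier inside one cannot scope into the matrix.
The inverse ordering *both pianists* > *two authors* is therefore underivable.

No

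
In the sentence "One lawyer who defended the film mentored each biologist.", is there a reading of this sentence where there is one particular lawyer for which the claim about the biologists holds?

Yes

The described interpretation is the *one lawyer* > *each biologist* scoping.
That is the surface-scope ordering, which is always one of the available readings — island constraints only ever restrict inverse scope.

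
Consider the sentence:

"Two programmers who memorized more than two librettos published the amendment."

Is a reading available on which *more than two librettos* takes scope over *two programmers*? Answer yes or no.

*more than two librettos* sits inside the relative clause *who memorized more than two librettos*.
A relative clause is a scope island — quantifier raising cannot cross its boundary.
*more than two librettos* > *two programmers* would require crossing that boundary, which is illicit.

No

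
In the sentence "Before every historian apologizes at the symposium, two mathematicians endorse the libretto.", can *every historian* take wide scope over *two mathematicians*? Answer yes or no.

No

The DP *every historian* is contained in the adjunct clause *before every historian apologizes at the symposium*.
Scope out of an adjunct clause is unavailable: QR respects the adjunct-island constraint.
The ordering *every historian* > *two mathematicians* is therefore underivable.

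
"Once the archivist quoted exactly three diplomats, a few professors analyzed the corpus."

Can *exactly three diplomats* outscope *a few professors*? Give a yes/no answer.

No

*exactly three diplomats* occurs within the adjunct clause *once the archivist quoted exactly three diplomats*.
The adjunct-island constraint bars QR out of an adverbial clause.
So *exactly three diplomats* cannot raise to a position above *a few professors*.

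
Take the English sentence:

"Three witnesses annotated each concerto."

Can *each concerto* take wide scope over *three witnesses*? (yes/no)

Yes

*three witnesses* and *each concerto* are co-arguments of the matrix verb, with nothing but a clause-internal boundary between them.
With no island boundary between them, the object can take inverse scope over the subject via ordinary QR within the clause.
The sentence is scopally ambiguous between *three witnesses* > *each concerto* and *each concerto* > *three witnesses*.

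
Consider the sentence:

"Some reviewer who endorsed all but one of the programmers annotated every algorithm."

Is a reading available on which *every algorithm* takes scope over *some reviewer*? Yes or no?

Yes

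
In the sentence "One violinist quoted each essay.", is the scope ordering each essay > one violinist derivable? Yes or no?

Yes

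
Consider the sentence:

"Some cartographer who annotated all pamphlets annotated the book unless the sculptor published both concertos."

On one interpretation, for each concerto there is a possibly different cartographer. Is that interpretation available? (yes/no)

No

That reading corresponds to *both concertos* > *some cartographer*.
Structurally, *both concertos* is inside the adjunct clause *unless the sculptor published both concertos*.
Adverbial clauses are not L-marked, so they are barriers for QR — the quantifier cannot escape the adjunct.
So *both concertos* cannot raise to a position above *some cartographer*.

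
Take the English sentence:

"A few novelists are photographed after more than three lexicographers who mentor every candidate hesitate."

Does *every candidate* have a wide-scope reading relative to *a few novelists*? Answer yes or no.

Structurally, *every candidate* is inside the relative clause *who mentor every candidate*, which is itself inside the adjunct *after more than three lexicographers who mentor every candidate hesitate*.
The quantifier would have to escape first the RC and then the adjunct — two independent island violations.
The inverse ordering *every candidate* > *a few novelists* is therefore underivable.

No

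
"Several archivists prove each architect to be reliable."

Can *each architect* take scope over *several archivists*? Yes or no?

Yes

The ECM infinitive is scope-transparent — *each architect* is free to raise above *several archivists*.
Clause-internal QR can adjoin the lower DP above the subject, yielding the inverse reading.
Both orderings are possible: *several archivists* > *each architect* and *each architect* > *several archivists*.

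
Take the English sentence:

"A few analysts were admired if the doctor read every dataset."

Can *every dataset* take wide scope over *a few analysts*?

No

*every dataset* sits inside the adjunct clause *if the doctor read every dataset*.
Adjunct clauses are scope islands: a quantifier inside an adjunct cannot raise into the matrix clause.
So *every dataset* cannot raise high enough to outscope *a few analysts*; only the surface ordering *a few analysts* > *every dataset* is available.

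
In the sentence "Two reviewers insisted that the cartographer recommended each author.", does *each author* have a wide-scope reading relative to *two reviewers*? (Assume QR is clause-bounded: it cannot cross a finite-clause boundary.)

The target quantifier *each author* is part of the finite complement clause *that the cartographer recommended each author*.
With QR restricted to its own tensed clause, the embedded quantifier cannot reach a matrix scope position.
So *each author* cannot raise to a position above *two reviewers*.

No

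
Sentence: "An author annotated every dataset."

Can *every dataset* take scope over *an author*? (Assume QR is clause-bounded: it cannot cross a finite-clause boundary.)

*an author* and *every dataset* are co-arguments of the matrix verb, with nothing but a clause-internal boundary between them.
With no island boundary between them, the object can take inverse scope over the subject via ordinary QR within the clause.

Yes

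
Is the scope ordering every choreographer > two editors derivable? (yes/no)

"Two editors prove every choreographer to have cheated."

Yes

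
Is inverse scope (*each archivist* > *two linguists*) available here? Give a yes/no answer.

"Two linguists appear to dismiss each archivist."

Yes

Raising constructions are monoclausal for scope purposes; *each archivist* is not separated from *two linguists* by any island.
No island intervenes, so both surface and inverse scope are derivable.
So *each archivist* > *two linguists* is among the available readings.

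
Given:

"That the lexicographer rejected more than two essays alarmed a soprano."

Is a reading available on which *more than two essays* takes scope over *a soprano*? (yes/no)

No

The DP *more than two essays* is contained in the sentential subject *that the lexicographer rejected more than two essays*.
Clausal subjects are scope islands; QR from inside the subject into the matrix is barred.
*more than two essays* is confined to the island and cannot take scope over *a soprano*.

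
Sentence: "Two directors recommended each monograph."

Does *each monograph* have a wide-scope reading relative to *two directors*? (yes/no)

*two directors* and *each monograph* are co-arguments of the matrix verb, with nothing but a clause-internal boundary between them.
Ordinary QR to a clause-peripheral position gives the wide-scope LF for the lower DP.

Yes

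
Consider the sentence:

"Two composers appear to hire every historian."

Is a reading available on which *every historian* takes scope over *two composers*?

*every historian* is inside a raising infinitive, which is transparent to QR (no CP barrier), so it behaves as a matrix argument.
Ordinary QR to a clause-peripheral position gives the wide-scope LF for the lower DP.

Yes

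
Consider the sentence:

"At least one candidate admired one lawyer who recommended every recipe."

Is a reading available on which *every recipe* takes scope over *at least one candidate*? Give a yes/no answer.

No

*every recipe* occurs within the relative clause *who recommended every recipe* modifying *one lawyer*.
A relative clause is a scope island — quantifier raising cannot cross its boundary.
So the wide-scope reading for *every recipe* is blocked.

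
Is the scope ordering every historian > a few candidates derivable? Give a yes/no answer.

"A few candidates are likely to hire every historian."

*every historian* is inside a raising infinitive, which is transparent to QR (no CP barrier), so it behaves as a matrix argument.
QR within a single clause is free, so the lower quantifier may take scope over the higher one.
So *every historian* > *a few candidates* is among the available readings.

Yes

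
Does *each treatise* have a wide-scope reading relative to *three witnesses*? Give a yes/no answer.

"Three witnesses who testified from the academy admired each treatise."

Yes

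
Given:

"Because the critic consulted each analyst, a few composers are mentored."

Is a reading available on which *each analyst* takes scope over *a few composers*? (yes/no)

No

Structurally, *each analyst* is inside the adjunct clause *because the critic consulted each analyst*.
Adjunct clauses are scope islands: a quantifier inside an adjunct cannot raise into the matrix clause.
The ordering *each analyst* > *a few composers* is therefore underivable.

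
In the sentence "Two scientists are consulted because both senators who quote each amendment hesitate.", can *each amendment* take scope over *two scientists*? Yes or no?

No

*each amendment* sits inside the relative clause *who quote each amendment*, which is itself inside the adjunct *because both senators who quote each amendment hesitate*.
Both the relative clause and the enclosing adjunct are scope islands; QR cannot cross either.
So *each amendment* cannot raise to a position above *two scientists*.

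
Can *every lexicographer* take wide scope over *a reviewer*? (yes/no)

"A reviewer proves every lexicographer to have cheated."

This is an ECM construction: *every lexicographer* is the infinitival subject, Case-marked by the matrix verb, and the infinitive is transparent for QR.
Ordinary QR to a clause-peripheral position gives the wide-scope LF for the lower DP.

Yes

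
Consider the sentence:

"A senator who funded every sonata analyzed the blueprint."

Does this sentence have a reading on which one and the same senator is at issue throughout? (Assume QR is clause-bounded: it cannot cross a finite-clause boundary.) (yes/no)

Yes

The paraphrase describes the scope ordering *a senator* > *every sonata*.
Surface scope (*a senator* > *every sonata*) is always derivable; islands only block QR, not in-situ interpretation.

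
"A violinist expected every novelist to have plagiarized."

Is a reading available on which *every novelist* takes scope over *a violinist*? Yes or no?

*every novelist* is an ECM subject; ECM complements are not islands, and the embedded quantifier may take matrix scope.
Since no island is crossed, the inverse ordering is licensed alongside surface scope.

Yes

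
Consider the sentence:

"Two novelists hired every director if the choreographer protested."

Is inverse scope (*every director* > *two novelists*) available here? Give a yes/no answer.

*every director* is a matrix argument; the adjunct is an island but the target quantifier is outside it.
Since no island is crossed, the inverse ordering is licensed alongside surface scope.
The sentence is scopally ambiguous between *two novelists* > *every director* and *every director* > *two novelists*.

Yes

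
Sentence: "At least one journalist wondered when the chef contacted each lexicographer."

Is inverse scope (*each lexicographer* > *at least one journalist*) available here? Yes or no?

*each lexicographer* occurs within the embedded question *when the chef contacted each lexicographer*.
The wh-island constraint blocks QR out of an embedded interrogative.
The inverse ordering *each lexicographer* > *at least one journalist* is therefore underivable.

No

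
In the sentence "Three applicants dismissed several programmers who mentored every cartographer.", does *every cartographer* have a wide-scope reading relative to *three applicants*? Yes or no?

*every cartographer* occurs within the relative clause *who mentored every cartographer* modifying *several programmers*.
QR out of a relative clause is ruled out by the relative-clause island constraint.
So *every cartographer* cannot raise to a position above *three applicants*.

No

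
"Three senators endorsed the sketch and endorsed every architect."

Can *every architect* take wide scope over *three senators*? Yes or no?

The target quantifier *every architect* is part of one conjunct of the coordinate structure (*endorsed every architect*).
The Coordinate Structure Constraint blocks movement (including QR) out of a single conjunct.
So *every architect* cannot raise to a position above *three senators*.

No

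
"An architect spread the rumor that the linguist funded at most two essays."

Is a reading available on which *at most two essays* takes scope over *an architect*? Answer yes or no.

No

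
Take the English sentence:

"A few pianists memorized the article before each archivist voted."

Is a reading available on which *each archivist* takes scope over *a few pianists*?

No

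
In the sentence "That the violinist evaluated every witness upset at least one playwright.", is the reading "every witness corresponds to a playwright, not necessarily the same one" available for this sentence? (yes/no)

No

The paraphrase describes the scope ordering *every witness* > *at least one playwright*.
*every witness* occurs within the sentential subject *that the violinist evaluated every witness*.
The subject-island constraint blocks QR out of a clausal subject.
So *every witness* cannot raise to a position above *at least one playwright*.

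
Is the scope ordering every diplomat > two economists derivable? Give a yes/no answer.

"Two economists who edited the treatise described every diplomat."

The relative clause *who edited the treatise* modifies *two economists*, but *every diplomat* is not inside that relative clause — it is an argument of the matrix verb.
Clause-internal QR can adjoin the lower DP above the subject, yielding the inverse reading.
Both orderings are possible: *two economists* > *every diplomat* and *every diplomat* > *two economists*.

Yes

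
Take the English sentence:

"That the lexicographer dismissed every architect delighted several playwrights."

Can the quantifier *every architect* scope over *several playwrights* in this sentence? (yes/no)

No

*every architect* is embedded in the sentential subject *that the lexicographer dismissed every architect*.
The subject-island constraint blocks QR out of a clausal subject.
There is no licit LF on which *every architect* c-commands *several playwrights*.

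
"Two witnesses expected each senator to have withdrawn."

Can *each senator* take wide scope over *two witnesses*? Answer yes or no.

Yes

*each senator* is an ECM subject; ECM complements are not islands, and the embedded quantifier may take matrix scope.
Nothing blocks QR of the lower DP to a position above the higher one, so inverse scope is available.
So *each senator* > *two witnesses* is among the available readings.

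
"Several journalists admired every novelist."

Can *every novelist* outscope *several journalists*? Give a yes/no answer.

*every novelist* and *several journalists* are in the same minimal clause.
Clause-internal QR can adjoin the lower DP above the subject, yielding the inverse reading.
The sentence is scopally ambiguous between *several journalists* > *every novelist* and *every novelist* > *several journalists*.

Yes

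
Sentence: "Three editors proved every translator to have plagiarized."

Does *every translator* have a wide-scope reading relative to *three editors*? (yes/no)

*every translator* is the subject of an ECM infinitive — the infinitival complement of an ECM verb is not a scope island, so *every translator* can raise into the matrix clause.
No island intervenes, so both surface and inverse scope are derivable.

Yes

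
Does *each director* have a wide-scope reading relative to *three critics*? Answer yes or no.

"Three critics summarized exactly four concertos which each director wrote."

No

Structurally, *each director* is inside the relative clause *which each director wrote* modifying *exactly four concertos*.
The relative clause forms an island for QR, so the quantifier is confined to the head noun's restrictor.
The inverse ordering *each director* > *three critics* is therefore underivable.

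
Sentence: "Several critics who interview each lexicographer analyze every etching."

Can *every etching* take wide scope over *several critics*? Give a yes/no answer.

Yes

*every etching* is a matrix argument; only *several critics* is modified by the relative clause *who interview each lexicographer*, so the RC island is irrelevant to the target quantifier.
Nothing blocks QR of the lower DP to a position above the higher one, so inverse scope is available.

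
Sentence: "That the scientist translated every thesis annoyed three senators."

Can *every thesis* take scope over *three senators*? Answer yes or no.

*every thesis* is embedded in the sentential subject *that the scientist translated every thesis*.
Subjects — clausal subjects included — are islands for extraction, and QR is no exception.
So the wide-scope reading for *every thesis* is blocked.

No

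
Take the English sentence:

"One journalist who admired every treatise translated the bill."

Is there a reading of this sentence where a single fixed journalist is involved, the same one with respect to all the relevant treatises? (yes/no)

The paraphrase describes the scope ordering *one journalist* > *every treatise*.
Nothing needs to raise for *one journalist* > *every treatise*, so no island constraint is at stake.

Yes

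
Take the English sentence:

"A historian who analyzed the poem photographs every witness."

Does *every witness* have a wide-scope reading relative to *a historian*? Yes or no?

Yes

*every witness* sits in the matrix clause, not in the relative clause on *a historian*.
Since no island is crossed, the inverse ordering is licensed alongside surface scope.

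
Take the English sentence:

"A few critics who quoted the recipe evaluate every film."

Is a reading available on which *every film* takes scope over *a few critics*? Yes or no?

Yes

*every film* is a matrix argument; only *a few critics* is modified by the relative clause *who quoted the recipe*, so the RC island is irrelevant to the target quantifier.
Since no island is crossed, the inverse ordering is licensed alongside surface scope.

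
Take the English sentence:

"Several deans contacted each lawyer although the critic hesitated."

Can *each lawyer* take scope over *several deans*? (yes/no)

Yes

The adjunct clause does not contain *each lawyer*, which is the matrix object.
No island intervenes, so both surface and inverse scope are derivable.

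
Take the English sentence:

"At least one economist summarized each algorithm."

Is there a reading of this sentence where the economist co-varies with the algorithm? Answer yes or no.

The described interpretation is the *each algorithm* > *at least one economist* scoping.
*each algorithm* is the matrix object and *at least one economist* the matrix subject; the two are clausemates.
QR within a single clause is free, so the lower quantifier may take scope over the higher one.
The sentence is scopally ambiguous between *at least one economist* > *each algorithm* and *each algorithm* > *at least one economist*.

Yes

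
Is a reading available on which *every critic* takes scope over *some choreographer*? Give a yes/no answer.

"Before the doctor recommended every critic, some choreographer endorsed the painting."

*every critic* sits inside the adjunct clause *before the doctor recommended every critic*.
The adjunct-island constraint bars QR out of an adverbial clause.
*every critic* > *some choreographer* would require crossing that boundary, which is illicit.

No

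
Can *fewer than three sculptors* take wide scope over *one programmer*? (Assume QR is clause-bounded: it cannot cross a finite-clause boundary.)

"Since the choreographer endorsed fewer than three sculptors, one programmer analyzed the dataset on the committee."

The DP *fewer than three sculptors* is contained in the adjunct clause *since the choreographer endorsed fewer than three sculptors*.
Scope out of an adjunct clause is unavailable: QR respects the adjunct-island constraint.
So *fewer than three sculptors* cannot raise to a position above *one programmer*.

No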